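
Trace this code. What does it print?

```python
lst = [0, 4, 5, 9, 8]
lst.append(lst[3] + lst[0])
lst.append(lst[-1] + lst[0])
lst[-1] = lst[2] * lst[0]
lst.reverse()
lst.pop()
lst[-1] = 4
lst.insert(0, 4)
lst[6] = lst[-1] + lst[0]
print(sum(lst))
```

append lst[3]+lst[0] = 9+0 = 9 → [0, 4, 5, 9, 8, 9]
append lst[-1]+lst[0] = 9+0 = 9 → [0, 4, 5, 9, 8, 9, 9]
lst[-1] = lst[2]*lst[0] = 5*0 = 0 → [0, 4, 5, 9, 8, 9, 0]
reverse → [0, 9, 8, 9, 5, 4, 0]
pop() removes 0 → [0, 9, 8, 9, 5, 4]
lst[-1] = 4 → [0, 9, 8, 9, 5, 4]
insert 4 at 0 → [4, 0, 9, 8, 9, 5, 4]
lst[6] = lst[-1]+lst[0] = 4+4 = 8 → [4, 0, 9, 8, 9, 5, 8]
sum = 43

43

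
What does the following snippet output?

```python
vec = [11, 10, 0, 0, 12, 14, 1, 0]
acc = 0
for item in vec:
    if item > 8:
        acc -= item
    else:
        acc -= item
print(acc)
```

item=11: >8, acc = 0-11 = -11
item=10: >8, acc = (-11)-10 = -21
item=0: not >8, acc = (-21)-0 = -21
item=0: not >8, acc = (-21)-0 = -21
item=12: >8, acc = (-21)-12 = -33
item=14: >8, acc = (-33)-14 = -47
item=1: not >8, acc = (-47)-1 = -48
item=0: not >8, acc = (-48)-0 = -48

-48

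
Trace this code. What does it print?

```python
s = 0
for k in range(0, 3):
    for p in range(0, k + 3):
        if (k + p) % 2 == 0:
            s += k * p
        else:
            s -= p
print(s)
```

9

k=0,p=0: even sum, s = 0+0 = 0
k=0,p=1: odd sum, s = 0-1 = -1
k=0,p=2: even sum, s = (-1)+0 = -1
k=1,p=0: odd sum, s = (-1)-0 = -1
k=1,p=1: even sum, s = (-1)+1 = 0
k=1,p=2: odd sum, s = 0-2 = -2
k=1,p=3: even sum, s = (-2)+3 = 1
k=2,p=0: even sum, s = 1+0 = 1
k=2,p=1: odd sum, s = 1-1 = 0
k=2,p=2: even sum, s = 0+4 = 4
k=2,p=3: odd sum, s = 4-3 = 1
k=2,p=4: even sum, s = 1+8 = 9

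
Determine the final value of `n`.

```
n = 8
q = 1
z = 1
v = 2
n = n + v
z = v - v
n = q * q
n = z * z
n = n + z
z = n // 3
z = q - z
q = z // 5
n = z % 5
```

n = 8+2 = 10
z = 2-2 = 0
n = 1*1 = 1
n = 0*0 = 0
n = 0+0 = 0
z = 0//3 = 0
z = 1-0 = 1
q = 1//5 = 0
n = 1%5 = 1

1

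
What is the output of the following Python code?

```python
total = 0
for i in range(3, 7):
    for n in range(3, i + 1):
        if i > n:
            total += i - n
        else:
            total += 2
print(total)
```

18

i=3,n=3: not 3>3, total = 0+2 = 2
i=4,n=3: 4>3, total = 2+1 = 3
i=4,n=4: not 4>4, total = 3+2 = 5
i=5,n=3: 5>3, total = 5+2 = 7
i=5,n=4: 5>4, total = 7+1 = 8
i=5,n=5: not 5>5, total = 8+2 = 10
i=6,n=3: 6>3, total = 10+3 = 13
i=6,n=4: 6>4, total = 13+2 = 15
i=6,n=5: 6>5, total = 15+1 = 16
i=6,n=6: not 6>6, total = 16+2 = 18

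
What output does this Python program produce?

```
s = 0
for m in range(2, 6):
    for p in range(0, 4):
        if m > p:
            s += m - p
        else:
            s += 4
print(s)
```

m=2,p=0: 2>0, s = 0+2 = 2
m=2,p=1: 2>1, s = 2+1 = 3
m=2,p=2: not 2>2, s = 3+4 = 7
m=2,p=3: not 2>3, s = 7+4 = 11
m=3,p=0: 3>0, s = 11+3 = 14
m=3,p=1: 3>1, s = 14+2 = 16
m=3,p=2: 3>2, s = 16+1 = 17
m=3,p=3: not 3>3, s = 17+4 = 21
m=4,p=0: 4>0, s = 21+4 = 25
m=4,p=1: 4>1, s = 25+3 = 28
m=4,p=2: 4>2, s = 28+2 = 30
m=4,p=3: 4>3, s = 30+1 = 31
m=5,p=0: 5>0, s = 31+5 = 36
m=5,p=1: 5>1, s = 36+4 = 40
m=5,p=2: 5>2, s = 40+3 = 43
m=5,p=3: 5>3, s = 43+2 = 45

45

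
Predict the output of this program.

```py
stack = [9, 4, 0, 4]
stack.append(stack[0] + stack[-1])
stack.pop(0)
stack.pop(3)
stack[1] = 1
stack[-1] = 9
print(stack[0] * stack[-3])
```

append stack[0]+stack[-1] = 9+4 = 13 → [9, 4, 0, 4, 13]
pop(0) removes 9 → [4, 0, 4, 13]
pop(3) removes 13 → [4, 0, 4]
stack[1] = 1 → [4, 1, 4]
stack[-1] = 9 → [4, 1, 9]
stack[0]*stack[-3] = 4*4 = 16

16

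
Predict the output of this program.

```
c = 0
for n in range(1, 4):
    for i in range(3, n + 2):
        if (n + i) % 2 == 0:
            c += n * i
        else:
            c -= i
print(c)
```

2

n=2,i=3: odd sum, c = 0-3 = -3
n=3,i=3: even sum, c = (-3)+9 = 6
n=3,i=4: odd sum, c = 6-4 = 2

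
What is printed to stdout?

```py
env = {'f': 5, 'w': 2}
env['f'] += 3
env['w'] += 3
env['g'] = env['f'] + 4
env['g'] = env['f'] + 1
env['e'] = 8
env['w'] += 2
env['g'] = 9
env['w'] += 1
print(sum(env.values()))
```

env['f'] = 5+3 = 8 → {'f': 8, 'w': 2}
env['w'] = 2+3 = 5 → {'f': 8, 'w': 5}
env['g'] = env['f']+4 = 12 → {'f': 8, 'w': 5, 'g': 12}
env['g'] = env['f']+1 = 9 → {'f': 8, 'w': 5, 'g': 9}
env['e'] = 8 → {'f': 8, 'w': 5, 'g': 9, 'e': 8}
env['w'] = 5+2 = 7 → {'f': 8, 'w': 7, 'g': 9, 'e': 8}
env['g'] = 9 → {'f': 8, 'w': 7, 'g': 9, 'e': 8}
env['w'] = 7+1 = 8 → {'f': 8, 'w': 8, 'g': 9, 'e': 8}
sum of values = 33

33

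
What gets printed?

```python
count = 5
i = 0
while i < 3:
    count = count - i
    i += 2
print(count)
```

3

i=0: count = 5-0 = 5
i=2: count = 5-2 = 3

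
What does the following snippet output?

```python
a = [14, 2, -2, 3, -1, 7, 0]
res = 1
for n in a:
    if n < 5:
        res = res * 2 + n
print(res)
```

58

n=14: not <5
n=2: <5, res = 1*2+2 = 4
n=-2: <5, res = 4*2+(-2) = 6
n=3: <5, res = 6*2+3 = 15
n=-1: <5, res = 15*2+(-1) = 29
n=7: not <5
n=0: <5, res = 29*2+0 = 58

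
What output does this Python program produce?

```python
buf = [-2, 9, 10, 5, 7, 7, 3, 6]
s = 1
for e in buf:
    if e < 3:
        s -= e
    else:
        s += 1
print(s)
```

e=-2: <3, s = 1-(-2) = 3
e=9: not <3, s = 3+1 = 4
e=10: not <3, s = 4+1 = 5
e=5: not <3, s = 5+1 = 6
e=7: not <3, s = 6+1 = 7
e=7: not <3, s = 7+1 = 8
e=3: not <3, s = 8+1 = 9
e=6: not <3, s = 9+1 = 10

10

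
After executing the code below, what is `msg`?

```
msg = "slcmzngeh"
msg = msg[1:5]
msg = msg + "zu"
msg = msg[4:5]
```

slice [1:5] → 'lcmz'
+ 'zu' → 'lcmzzu'
slice [4:5] → 'z'

'z'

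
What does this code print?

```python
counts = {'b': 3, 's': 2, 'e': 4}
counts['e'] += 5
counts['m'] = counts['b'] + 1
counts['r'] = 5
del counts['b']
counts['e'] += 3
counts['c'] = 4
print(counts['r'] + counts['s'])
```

counts['e'] = 4+5 = 9 → {'b': 3, 's': 2, 'e': 9}
counts['m'] = counts['b']+1 = 4 → {'b': 3, 's': 2, 'e': 9, 'm': 4}
counts['r'] = 5 → {'b': 3, 's': 2, 'e': 9, 'm': 4, 'r': 5}
del 'b' → {'s': 2, 'e': 9, 'm': 4, 'r': 5}
counts['e'] = 9+3 = 12 → {'s': 2, 'e': 12, 'm': 4, 'r': 5}
counts['c'] = 4 → {'s': 2, 'e': 12, 'm': 4, 'r': 5, 'c': 4}
counts['r']+counts['s'] = 5+2 = 7

7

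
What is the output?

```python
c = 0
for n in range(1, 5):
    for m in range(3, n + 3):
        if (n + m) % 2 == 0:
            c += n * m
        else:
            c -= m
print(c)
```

60

n=1,m=3: even sum, c = 0+3 = 3
n=2,m=3: odd sum, c = 3-3 = 0
n=2,m=4: even sum, c = 0+8 = 8
n=3,m=3: even sum, c = 8+9 = 17
n=3,m=4: odd sum, c = 17-4 = 13
n=3,m=5: even sum, c = 13+15 = 28
n=4,m=3: odd sum, c = 28-3 = 25
n=4,m=4: even sum, c = 25+16 = 41
n=4,m=5: odd sum, c = 41-5 = 36
n=4,m=6: even sum, c = 36+24 = 60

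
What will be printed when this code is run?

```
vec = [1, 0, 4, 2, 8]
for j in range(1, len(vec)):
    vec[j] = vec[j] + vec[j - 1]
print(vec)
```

j=1: vec[1] = 0+1 = 1 → [1, 1, 4, 2, 8]
j=2: vec[2] = 4+1 = 5 → [1, 1, 5, 2, 8]
j=3: vec[3] = 2+5 = 7 → [1, 1, 5, 7, 8]
j=4: vec[4] = 8+7 = 15 → [1, 1, 5, 7, 15]

[1, 1, 5, 7, 15]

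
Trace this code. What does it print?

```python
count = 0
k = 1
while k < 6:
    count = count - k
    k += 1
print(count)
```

-15

k=1: count = 0-1 = -1
k=2: count = (-1)-2 = -3
k=3: count = (-3)-3 = -6
k=4: count = (-6)-4 = -10
k=5: count = (-10)-5 = -15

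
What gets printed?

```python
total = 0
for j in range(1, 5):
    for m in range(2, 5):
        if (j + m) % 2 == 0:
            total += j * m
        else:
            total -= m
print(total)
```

j=1,m=2: odd sum, total = 0-2 = -2
j=1,m=3: even sum, total = (-2)+3 = 1
j=1,m=4: odd sum, total = 1-4 = -3
j=2,m=2: even sum, total = (-3)+4 = 1
j=2,m=3: odd sum, total = 1-3 = -2
j=2,m=4: even sum, total = (-2)+8 = 6
j=3,m=2: odd sum, total = 6-2 = 4
j=3,m=3: even sum, total = 4+9 = 13
j=3,m=4: odd sum, total = 13-4 = 9
j=4,m=2: even sum, total = 9+8 = 17
j=4,m=3: odd sum, total = 17-3 = 14
j=4,m=4: even sum, total = 14+16 = 30

30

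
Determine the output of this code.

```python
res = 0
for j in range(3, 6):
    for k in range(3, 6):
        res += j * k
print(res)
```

j=3,k=3: res = 0+9 = 9
j=3,k=4: res = 9+12 = 21
j=3,k=5: res = 21+15 = 36
j=4,k=3: res = 36+12 = 48
j=4,k=4: res = 48+16 = 64
j=4,k=5: res = 64+20 = 84
j=5,k=3: res = 84+15 = 99
j=5,k=4: res = 99+20 = 119
j=5,k=5: res = 119+25 = 144

144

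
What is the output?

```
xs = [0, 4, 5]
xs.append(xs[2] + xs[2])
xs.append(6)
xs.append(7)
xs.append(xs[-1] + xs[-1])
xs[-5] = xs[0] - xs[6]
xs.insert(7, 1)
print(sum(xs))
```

28

append xs[2]+xs[2] = 5+5 = 10 → [0, 4, 5, 10]
append 6 → [0, 4, 5, 10, 6]
append 7 → [0, 4, 5, 10, 6, 7]
append xs[-1]+xs[-1] = 7+7 = 14 → [0, 4, 5, 10, 6, 7, 14]
xs[-5] = xs[0]-xs[6] = 0-14 = -14 → [0, 4, -14, 10, 6, 7, 14]
insert 1 at 7 → [0, 4, -14, 10, 6, 7, 14, 1]
sum = 28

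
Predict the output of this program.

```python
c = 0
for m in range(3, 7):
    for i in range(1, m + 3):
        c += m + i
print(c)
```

222

m=3,i=1: c = 0+4 = 4
m=3,i=2: c = 4+5 = 9
m=3,i=3: c = 9+6 = 15
m=3,i=4: c = 15+7 = 22
m=3,i=5: c = 22+8 = 30
m=4,i=1: c = 30+5 = 35
m=4,i=2: c = 35+6 = 41
m=4,i=3: c = 41+7 = 48
m=4,i=4: c = 48+8 = 56
m=4,i=5: c = 56+9 = 65
m=4,i=6: c = 65+10 = 75
m=5,i=1: c = 75+6 = 81
m=5,i=2: c = 81+7 = 88
m=5,i=3: c = 88+8 = 96
m=5,i=4: c = 96+9 = 105
m=5,i=5: c = 105+10 = 115
m=5,i=6: c = 115+11 = 126
m=5,i=7: c = 126+12 = 138
m=6,i=1: c = 138+7 = 145
m=6,i=2: c = 145+8 = 153
m=6,i=3: c = 153+9 = 162
m=6,i=4: c = 162+10 = 172
m=6,i=5: c = 172+11 = 183
m=6,i=6: c = 183+12 = 195
m=6,i=7: c = 195+13 = 208
m=6,i=8: c = 208+14 = 222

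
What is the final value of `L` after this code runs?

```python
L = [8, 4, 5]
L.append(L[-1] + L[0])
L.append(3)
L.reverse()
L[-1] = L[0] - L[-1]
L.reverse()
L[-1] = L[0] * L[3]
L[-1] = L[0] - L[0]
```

[-5, 4, 5, 13, 0]

append L[-1]+L[0] = 5+8 = 13 → [8, 4, 5, 13]
append 3 → [8, 4, 5, 13, 3]
reverse → [3, 13, 5, 4, 8]
L[-1] = L[0]-L[-1] = 3-8 = -5 → [3, 13, 5, 4, -5]
reverse → [-5, 4, 5, 13, 3]
L[-1] = L[0]*L[3] = (-5)*13 = -65 → [-5, 4, 5, 13, -65]
L[-1] = L[0]-L[0] = (-5)-(-5) = 0 → [-5, 4, 5, 13, 0]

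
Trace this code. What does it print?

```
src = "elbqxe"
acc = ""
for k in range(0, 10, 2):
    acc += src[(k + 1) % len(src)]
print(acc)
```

lqelq

k=0: add src[1]='l' → 'l'
k=2: add src[3]='q' → 'lq'
k=4: add src[5]='e' → 'lqe'
k=6: add src[1]='l' → 'lqel'
k=8: add src[3]='q' → 'lqelq'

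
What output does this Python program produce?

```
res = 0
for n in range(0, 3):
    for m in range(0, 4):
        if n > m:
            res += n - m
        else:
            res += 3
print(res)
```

n=0,m=0: not 0>0, res = 0+3 = 3
n=0,m=1: not 0>1, res = 3+3 = 6
n=0,m=2: not 0>2, res = 6+3 = 9
n=0,m=3: not 0>3, res = 9+3 = 12
n=1,m=0: 1>0, res = 12+1 = 13
n=1,m=1: not 1>1, res = 13+3 = 16
n=1,m=2: not 1>2, res = 16+3 = 19
n=1,m=3: not 1>3, res = 19+3 = 22
n=2,m=0: 2>0, res = 22+2 = 24
n=2,m=1: 2>1, res = 24+1 = 25
n=2,m=2: not 2>2, res = 25+3 = 28
n=2,m=3: not 2>3, res = 28+3 = 31

31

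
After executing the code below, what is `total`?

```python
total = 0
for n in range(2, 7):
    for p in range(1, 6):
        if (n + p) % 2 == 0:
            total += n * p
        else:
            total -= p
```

n=2,p=1: odd sum, total = 0-1 = -1
n=2,p=2: even sum, total = (-1)+4 = 3
n=2,p=3: odd sum, total = 3-3 = 0
n=2,p=4: even sum, total = 0+8 = 8
n=2,p=5: odd sum, total = 8-5 = 3
n=3,p=1: even sum, total = 3+3 = 6
n=3,p=2: odd sum, total = 6-2 = 4
n=3,p=3: even sum, total = 4+9 = 13
n=3,p=4: odd sum, total = 13-4 = 9
n=3,p=5: even sum, total = 9+15 = 24
n=4,p=1: odd sum, total = 24-1 = 23
n=4,p=2: even sum, total = 23+8 = 31
n=4,p=3: odd sum, total = 31-3 = 28
n=4,p=4: even sum, total = 28+16 = 44
n=4,p=5: odd sum, total = 44-5 = 39
n=5,p=1: even sum, total = 39+5 = 44
n=5,p=2: odd sum, total = 44-2 = 42
n=5,p=3: even sum, total = 42+15 = 57
n=5,p=4: odd sum, total = 57-4 = 53
n=5,p=5: even sum, total = 53+25 = 78
n=6,p=1: odd sum, total = 78-1 = 77
n=6,p=2: even sum, total = 77+12 = 89
n=6,p=3: odd sum, total = 89-3 = 86
n=6,p=4: even sum, total = 86+24 = 110
n=6,p=5: odd sum, total = 110-5 = 105

105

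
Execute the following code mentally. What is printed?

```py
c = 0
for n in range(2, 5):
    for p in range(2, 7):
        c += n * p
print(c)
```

180

n=2,p=2: c = 0+4 = 4
n=2,p=3: c = 4+6 = 10
n=2,p=4: c = 10+8 = 18
n=2,p=5: c = 18+10 = 28
n=2,p=6: c = 28+12 = 40
n=3,p=2: c = 40+6 = 46
n=3,p=3: c = 46+9 = 55
n=3,p=4: c = 55+12 = 67
n=3,p=5: c = 67+15 = 82
n=3,p=6: c = 82+18 = 100
n=4,p=2: c = 100+8 = 108
n=4,p=3: c = 108+12 = 120
n=4,p=4: c = 120+16 = 136
n=4,p=5: c = 136+20 = 156
n=4,p=6: c = 156+24 = 180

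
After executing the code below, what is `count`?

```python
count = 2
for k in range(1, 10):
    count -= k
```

-43

k=1: count = 2-1 = 1
k=2: count = 1-2 = -1
k=3: count = (-1)-3 = -4
k=4: count = (-4)-4 = -8
k=5: count = (-8)-5 = -13
k=6: count = (-13)-6 = -19
k=7: count = (-19)-7 = -26
k=8: count = (-26)-8 = -34
k=9: count = (-34)-9 = -43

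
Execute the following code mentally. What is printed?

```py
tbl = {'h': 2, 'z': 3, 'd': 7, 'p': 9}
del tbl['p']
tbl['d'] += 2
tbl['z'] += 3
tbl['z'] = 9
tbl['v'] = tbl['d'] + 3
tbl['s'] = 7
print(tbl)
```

{'h': 2, 'z': 9, 'd': 9, 'v': 12, 's': 7}

del 'p' → {'h': 2, 'z': 3, 'd': 7}
tbl['d'] = 7+2 = 9 → {'h': 2, 'z': 3, 'd': 9}
tbl['z'] = 3+3 = 6 → {'h': 2, 'z': 6, 'd': 9}
tbl['z'] = 9 → {'h': 2, 'z': 9, 'd': 9}
tbl['v'] = tbl['d']+3 = 12 → {'h': 2, 'z': 9, 'd': 9, 'v': 12}
tbl['s'] = 7 → {'h': 2, 'z': 9, 'd': 9, 'v': 12, 's': 7}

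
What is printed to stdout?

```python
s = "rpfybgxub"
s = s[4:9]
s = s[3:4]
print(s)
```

u

slice [4:9] → 'bgxub'
slice [3:4] → 'u'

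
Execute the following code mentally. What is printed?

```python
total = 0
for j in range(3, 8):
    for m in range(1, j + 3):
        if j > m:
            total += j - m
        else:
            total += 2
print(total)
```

j=3,m=1: 3>1, total = 0+2 = 2
j=3,m=2: 3>2, total = 2+1 = 3
j=3,m=3: not 3>3, total = 3+2 = 5
j=3,m=4: not 3>4, total = 5+2 = 7
j=3,m=5: not 3>5, total = 7+2 = 9
j=4,m=1: 4>1, total = 9+3 = 12
j=4,m=2: 4>2, total = 12+2 = 14
j=4,m=3: 4>3, total = 14+1 = 15
j=4,m=4: not 4>4, total = 15+2 = 17
j=4,m=5: not 4>5, total = 17+2 = 19
j=4,m=6: not 4>6, total = 19+2 = 21
j=5,m=1: 5>1, total = 21+4 = 25
j=5,m=2: 5>2, total = 25+3 = 28
j=5,m=3: 5>3, total = 28+2 = 30
j=5,m=4: 5>4, total = 30+1 = 31
j=5,m=5: not 5>5, total = 31+2 = 33
j=5,m=6: not 5>6, total = 33+2 = 35
j=5,m=7: not 5>7, total = 35+2 = 37
j=6,m=1: 6>1, total = 37+5 = 42
j=6,m=2: 6>2, total = 42+4 = 46
j=6,m=3: 6>3, total = 46+3 = 49
j=6,m=4: 6>4, total = 49+2 = 51
j=6,m=5: 6>5, total = 51+1 = 52
j=6,m=6: not 6>6, total = 52+2 = 54
j=6,m=7: not 6>7, total = 54+2 = 56
j=6,m=8: not 6>8, total = 56+2 = 58
j=7,m=1: 7>1, total = 58+6 = 64
j=7,m=2: 7>2, total = 64+5 = 69
j=7,m=3: 7>3, total = 69+4 = 73
j=7,m=4: 7>4, total = 73+3 = 76
j=7,m=5: 7>5, total = 76+2 = 78
j=7,m=6: 7>6, total = 78+1 = 79
j=7,m=7: not 7>7, total = 79+2 = 81
j=7,m=8: not 7>8, total = 81+2 = 83
j=7,m=9: not 7>9, total = 83+2 = 85

85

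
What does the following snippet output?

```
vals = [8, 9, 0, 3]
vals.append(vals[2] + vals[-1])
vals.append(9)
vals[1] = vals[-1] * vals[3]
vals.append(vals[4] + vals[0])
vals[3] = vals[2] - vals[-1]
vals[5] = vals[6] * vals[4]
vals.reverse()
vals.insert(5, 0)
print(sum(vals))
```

71

append vals[2]+vals[-1] = 0+3 = 3 → [8, 9, 0, 3, 3]
append 9 → [8, 9, 0, 3, 3, 9]
vals[1] = vals[-1]*vals[3] = 9*3 = 27 → [8, 27, 0, 3, 3, 9]
append vals[4]+vals[0] = 3+8 = 11 → [8, 27, 0, 3, 3, 9, 11]
vals[3] = vals[2]-vals[-1] = 0-11 = -11 → [8, 27, 0, -11, 3, 9, 11]
vals[5] = vals[6]*vals[4] = 11*3 = 33 → [8, 27, 0, -11, 3, 33, 11]
reverse → [11, 33, 3, -11, 0, 27, 8]
insert 0 at 5 → [11, 33, 3, -11, 0, 0, 27, 8]
sum = 71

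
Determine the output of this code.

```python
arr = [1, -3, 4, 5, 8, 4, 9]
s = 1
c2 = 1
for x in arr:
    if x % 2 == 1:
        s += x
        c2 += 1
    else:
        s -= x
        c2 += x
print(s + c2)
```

18

x=1: odd, s = 1+1 = 2; c2=2
x=-3: odd, s = 2+(-3) = -1; c2=3
x=4: not odd, s = (-1)-4 = -5; c2=7
x=5: odd, s = (-5)+5 = 0; c2=8
x=8: not odd, s = 0-8 = -8; c2=16
x=4: not odd, s = (-8)-4 = -12; c2=20
x=9: odd, s = (-12)+9 = -3; c2=21
s+c2 = (-3)+21 = 18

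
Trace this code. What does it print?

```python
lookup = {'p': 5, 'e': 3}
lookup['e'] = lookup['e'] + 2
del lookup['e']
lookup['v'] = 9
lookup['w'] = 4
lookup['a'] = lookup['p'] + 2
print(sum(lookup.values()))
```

25

lookup['e'] = lookup['e']+2 = 5 → {'p': 5, 'e': 5}
del 'e' → {'p': 5}
lookup['v'] = 9 → {'p': 5, 'v': 9}
lookup['w'] = 4 → {'p': 5, 'v': 9, 'w': 4}
lookup['a'] = lookup['p']+2 = 7 → {'p': 5, 'v': 9, 'w': 4, 'a': 7}
sum of values = 25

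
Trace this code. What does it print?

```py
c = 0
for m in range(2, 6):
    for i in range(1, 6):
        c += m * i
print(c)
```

m=2,i=1: c = 0+2 = 2
m=2,i=2: c = 2+4 = 6
m=2,i=3: c = 6+6 = 12
m=2,i=4: c = 12+8 = 20
m=2,i=5: c = 20+10 = 30
m=3,i=1: c = 30+3 = 33
m=3,i=2: c = 33+6 = 39
m=3,i=3: c = 39+9 = 48
m=3,i=4: c = 48+12 = 60
m=3,i=5: c = 60+15 = 75
m=4,i=1: c = 75+4 = 79
m=4,i=2: c = 79+8 = 87
m=4,i=3: c = 87+12 = 99
m=4,i=4: c = 99+16 = 115
m=4,i=5: c = 115+20 = 135
m=5,i=1: c = 135+5 = 140
m=5,i=2: c = 140+10 = 150
m=5,i=3: c = 150+15 = 165
m=5,i=4: c = 165+20 = 185
m=5,i=5: c = 185+25 = 210

210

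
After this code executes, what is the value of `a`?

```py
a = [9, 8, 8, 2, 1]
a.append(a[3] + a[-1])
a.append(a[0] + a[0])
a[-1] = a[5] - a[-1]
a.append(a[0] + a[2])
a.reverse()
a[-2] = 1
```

append a[3]+a[-1] = 2+1 = 3 → [9, 8, 8, 2, 1, 3]
append a[0]+a[0] = 9+9 = 18 → [9, 8, 8, 2, 1, 3, 18]
a[-1] = a[5]-a[-1] = 3-18 = -15 → [9, 8, 8, 2, 1, 3, -15]
append a[0]+a[2] = 9+8 = 17 → [9, 8, 8, 2, 1, 3, -15, 17]
reverse → [17, -15, 3, 1, 2, 8, 8, 9]
a[-2] = 1 → [17, -15, 3, 1, 2, 8, 1, 9]

[17, -15, 3, 1, 2, 8, 1, 9]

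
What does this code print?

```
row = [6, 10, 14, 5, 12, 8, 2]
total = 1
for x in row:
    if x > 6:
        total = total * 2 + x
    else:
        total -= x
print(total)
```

66

x=6: not >6, total = 1-6 = -5
x=10: >6, total = (-5)*2+10 = 0
x=14: >6, total = 0*2+14 = 14
x=5: not >6, total = 14-5 = 9
x=12: >6, total = 9*2+12 = 30
x=8: >6, total = 30*2+8 = 68
x=2: not >6, total = 68-2 = 66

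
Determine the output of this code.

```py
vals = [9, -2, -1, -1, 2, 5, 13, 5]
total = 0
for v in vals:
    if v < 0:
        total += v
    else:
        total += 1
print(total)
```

v=9: not <0, total = 0+1 = 1
v=-2: <0, total = 1+(-2) = -1
v=-1: <0, total = (-1)+(-1) = -2
v=-1: <0, total = (-2)+(-1) = -3
v=2: not <0, total = (-3)+1 = -2
v=5: not <0, total = (-2)+1 = -1
v=13: not <0, total = (-1)+1 = 0
v=5: not <0, total = 0+1 = 1

1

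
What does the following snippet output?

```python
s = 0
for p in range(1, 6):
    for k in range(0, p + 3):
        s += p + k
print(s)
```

p=1,k=0: s = 0+1 = 1
p=1,k=1: s = 1+2 = 3
p=1,k=2: s = 3+3 = 6
p=1,k=3: s = 6+4 = 10
p=2,k=0: s = 10+2 = 12
p=2,k=1: s = 12+3 = 15
p=2,k=2: s = 15+4 = 19
p=2,k=3: s = 19+5 = 24
p=2,k=4: s = 24+6 = 30
p=3,k=0: s = 30+3 = 33
p=3,k=1: s = 33+4 = 37
p=3,k=2: s = 37+5 = 42
p=3,k=3: s = 42+6 = 48
p=3,k=4: s = 48+7 = 55
p=3,k=5: s = 55+8 = 63
p=4,k=0: s = 63+4 = 67
p=4,k=1: s = 67+5 = 72
p=4,k=2: s = 72+6 = 78
p=4,k=3: s = 78+7 = 85
p=4,k=4: s = 85+8 = 93
p=4,k=5: s = 93+9 = 102
p=4,k=6: s = 102+10 = 112
p=5,k=0: s = 112+5 = 117
p=5,k=1: s = 117+6 = 123
p=5,k=2: s = 123+7 = 130
p=5,k=3: s = 130+8 = 138
p=5,k=4: s = 138+9 = 147
p=5,k=5: s = 147+10 = 157
p=5,k=6: s = 157+11 = 168
p=5,k=7: s = 168+12 = 180

180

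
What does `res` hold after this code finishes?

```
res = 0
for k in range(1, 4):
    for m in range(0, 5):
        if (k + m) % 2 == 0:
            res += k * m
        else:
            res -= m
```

12

k=1,m=0: odd sum, res = 0-0 = 0
k=1,m=1: even sum, res = 0+1 = 1
k=1,m=2: odd sum, res = 1-2 = -1
k=1,m=3: even sum, res = (-1)+3 = 2
k=1,m=4: odd sum, res = 2-4 = -2
k=2,m=0: even sum, res = (-2)+0 = -2
k=2,m=1: odd sum, res = (-2)-1 = -3
k=2,m=2: even sum, res = (-3)+4 = 1
k=2,m=3: odd sum, res = 1-3 = -2
k=2,m=4: even sum, res = (-2)+8 = 6
k=3,m=0: odd sum, res = 6-0 = 6
k=3,m=1: even sum, res = 6+3 = 9
k=3,m=2: odd sum, res = 9-2 = 7
k=3,m=3: even sum, res = 7+9 = 16
k=3,m=4: odd sum, res = 16-4 = 12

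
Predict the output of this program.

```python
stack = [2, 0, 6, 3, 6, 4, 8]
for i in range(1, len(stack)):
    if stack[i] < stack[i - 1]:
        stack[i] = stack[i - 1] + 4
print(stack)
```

i=1: 0<2, stack[1] = 2+4 = 6 → [2, 6, 6, 3, 6, 4, 8]
i=2: 6>=6, unchanged → [2, 6, 6, 3, 6, 4, 8]
i=3: 3<6, stack[3] = 6+4 = 10 → [2, 6, 6, 10, 6, 4, 8]
i=4: 6<10, stack[4] = 10+4 = 14 → [2, 6, 6, 10, 14, 4, 8]
i=5: 4<14, stack[5] = 14+4 = 18 → [2, 6, 6, 10, 14, 18, 8]
i=6: 8<18, stack[6] = 18+4 = 22 → [2, 6, 6, 10, 14, 18, 22]

[2, 6, 6, 10, 14, 18, 22]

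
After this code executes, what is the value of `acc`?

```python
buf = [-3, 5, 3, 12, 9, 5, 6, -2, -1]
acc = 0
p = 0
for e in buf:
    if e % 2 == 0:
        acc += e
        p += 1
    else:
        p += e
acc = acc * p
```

336

e=-3: not even; p=-3
e=5: not even; p=2
e=3: not even; p=5
e=12: even, acc = 0+12 = 12; p=6
e=9: not even; p=15
e=5: not even; p=20
e=6: even, acc = 12+6 = 18; p=21
e=-2: even, acc = 18+(-2) = 16; p=22
e=-1: not even; p=21
acc*p = 16*21 = 336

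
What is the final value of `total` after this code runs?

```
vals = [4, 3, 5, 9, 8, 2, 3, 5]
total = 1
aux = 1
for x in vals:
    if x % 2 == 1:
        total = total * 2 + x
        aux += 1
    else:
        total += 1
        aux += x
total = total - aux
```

x=4: not odd, total = 1+1 = 2; aux=5
x=3: odd, total = 2*2+3 = 7; aux=6
x=5: odd, total = 7*2+5 = 19; aux=7
x=9: odd, total = 19*2+9 = 47; aux=8
x=8: not odd, total = 47+1 = 48; aux=16
x=2: not odd, total = 48+1 = 49; aux=18
x=3: odd, total = 49*2+3 = 101; aux=19
x=5: odd, total = 101*2+5 = 207; aux=20
total-aux = 207-20 = 187

187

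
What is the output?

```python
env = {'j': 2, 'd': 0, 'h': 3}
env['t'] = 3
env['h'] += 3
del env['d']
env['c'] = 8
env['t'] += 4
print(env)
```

env['t'] = 3 → {'j': 2, 'd': 0, 'h': 3, 't': 3}
env['h'] = 3+3 = 6 → {'j': 2, 'd': 0, 'h': 6, 't': 3}
del 'd' → {'j': 2, 'h': 6, 't': 3}
env['c'] = 8 → {'j': 2, 'h': 6, 't': 3, 'c': 8}
env['t'] = 3+4 = 7 → {'j': 2, 'h': 6, 't': 7, 'c': 8}

{'j': 2, 'h': 6, 't': 7, 'c': 8}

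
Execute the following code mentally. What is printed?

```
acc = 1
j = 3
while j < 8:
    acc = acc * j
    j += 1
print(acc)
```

j=3: acc = 1*3 = 3
j=4: acc = 3*4 = 12
j=5: acc = 12*5 = 60
j=6: acc = 60*6 = 360
j=7: acc = 360*7 = 2520

2520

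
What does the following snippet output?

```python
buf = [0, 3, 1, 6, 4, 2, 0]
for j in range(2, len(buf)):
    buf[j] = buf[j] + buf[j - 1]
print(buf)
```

[0, 3, 4, 10, 14, 16, 16]

j=2: buf[2] = 1+3 = 4 → [0, 3, 4, 6, 4, 2, 0]
j=3: buf[3] = 6+4 = 10 → [0, 3, 4, 10, 4, 2, 0]
j=4: buf[4] = 4+10 = 14 → [0, 3, 4, 10, 14, 2, 0]
j=5: buf[5] = 2+14 = 16 → [0, 3, 4, 10, 14, 16, 0]
j=6: buf[6] = 0+16 = 16 → [0, 3, 4, 10, 14, 16, 16]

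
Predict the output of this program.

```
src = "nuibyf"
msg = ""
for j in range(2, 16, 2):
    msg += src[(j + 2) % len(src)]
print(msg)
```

j=2: add src[4]='y' → 'y'
j=4: add src[0]='n' → 'yn'
j=6: add src[2]='i' → 'yni'
j=8: add src[4]='y' → 'yniy'
j=10: add src[0]='n' → 'yniyn'
j=12: add src[2]='i' → 'yniyni'
j=14: add src[4]='y' → 'yniyniy'

yniyniy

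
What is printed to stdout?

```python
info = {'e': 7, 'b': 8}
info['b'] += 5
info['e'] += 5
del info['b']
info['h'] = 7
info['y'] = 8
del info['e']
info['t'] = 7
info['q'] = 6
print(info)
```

{'h': 7, 'y': 8, 't': 7, 'q': 6}

info['b'] = 8+5 = 13 → {'e': 7, 'b': 13}
info['e'] = 7+5 = 12 → {'e': 12, 'b': 13}
del 'b' → {'e': 12}
info['h'] = 7 → {'e': 12, 'h': 7}
info['y'] = 8 → {'e': 12, 'h': 7, 'y': 8}
del 'e' → {'h': 7, 'y': 8}
info['t'] = 7 → {'h': 7, 'y': 8, 't': 7}
info['q'] = 6 → {'h': 7, 'y': 8, 't': 7, 'q': 6}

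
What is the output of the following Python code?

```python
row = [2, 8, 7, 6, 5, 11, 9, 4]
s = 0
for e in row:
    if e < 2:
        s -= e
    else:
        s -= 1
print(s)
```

-8

e=2: not <2, s = 0-1 = -1
e=8: not <2, s = (-1)-1 = -2
e=7: not <2, s = (-2)-1 = -3
e=6: not <2, s = (-3)-1 = -4
e=5: not <2, s = (-4)-1 = -5
e=11: not <2, s = (-5)-1 = -6
e=9: not <2, s = (-6)-1 = -7
e=4: not <2, s = (-7)-1 = -8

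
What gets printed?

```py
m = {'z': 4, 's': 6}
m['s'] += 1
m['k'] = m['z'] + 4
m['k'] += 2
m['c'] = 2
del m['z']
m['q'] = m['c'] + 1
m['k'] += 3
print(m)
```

{'s': 7, 'k': 13, 'c': 2, 'q': 3}

m['s'] = 6+1 = 7 → {'z': 4, 's': 7}
m['k'] = m['z']+4 = 8 → {'z': 4, 's': 7, 'k': 8}
m['k'] = 8+2 = 10 → {'z': 4, 's': 7, 'k': 10}
m['c'] = 2 → {'z': 4, 's': 7, 'k': 10, 'c': 2}
del 'z' → {'s': 7, 'k': 10, 'c': 2}
m['q'] = m['c']+1 = 3 → {'s': 7, 'k': 10, 'c': 2, 'q': 3}
m['k'] = 10+3 = 13 → {'s': 7, 'k': 13, 'c': 2, 'q': 3}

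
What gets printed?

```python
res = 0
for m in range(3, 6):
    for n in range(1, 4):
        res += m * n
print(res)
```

72

m=3,n=1: res = 0+3 = 3
m=3,n=2: res = 3+6 = 9
m=3,n=3: res = 9+9 = 18
m=4,n=1: res = 18+4 = 22
m=4,n=2: res = 22+8 = 30
m=4,n=3: res = 30+12 = 42
m=5,n=1: res = 42+5 = 47
m=5,n=2: res = 47+10 = 57
m=5,n=3: res = 57+15 = 72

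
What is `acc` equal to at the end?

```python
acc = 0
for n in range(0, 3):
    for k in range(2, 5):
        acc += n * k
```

n=0,k=2: acc = 0+0 = 0
n=0,k=3: acc = 0+0 = 0
n=0,k=4: acc = 0+0 = 0
n=1,k=2: acc = 0+2 = 2
n=1,k=3: acc = 2+3 = 5
n=1,k=4: acc = 5+4 = 9
n=2,k=2: acc = 9+4 = 13
n=2,k=3: acc = 13+6 = 19
n=2,k=4: acc = 19+8 = 27

27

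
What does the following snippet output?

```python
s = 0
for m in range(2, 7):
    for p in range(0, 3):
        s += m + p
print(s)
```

m=2,p=0: s = 0+2 = 2
m=2,p=1: s = 2+3 = 5
m=2,p=2: s = 5+4 = 9
m=3,p=0: s = 9+3 = 12
m=3,p=1: s = 12+4 = 16
m=3,p=2: s = 16+5 = 21
m=4,p=0: s = 21+4 = 25
m=4,p=1: s = 25+5 = 30
m=4,p=2: s = 30+6 = 36
m=5,p=0: s = 36+5 = 41
m=5,p=1: s = 41+6 = 47
m=5,p=2: s = 47+7 = 54
m=6,p=0: s = 54+6 = 60
m=6,p=1: s = 60+7 = 67
m=6,p=2: s = 67+8 = 75

75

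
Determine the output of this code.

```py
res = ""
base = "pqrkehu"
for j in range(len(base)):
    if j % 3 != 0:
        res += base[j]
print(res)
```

qreh

j=0: skip
j=1: add 'q' → 'q'
j=2: add 'r' → 'qr'
j=3: skip
j=4: add 'e' → 'qre'
j=5: add 'h' → 'qreh'
j=6: skip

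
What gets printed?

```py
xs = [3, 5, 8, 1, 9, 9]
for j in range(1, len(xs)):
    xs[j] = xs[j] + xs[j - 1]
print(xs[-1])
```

j=1: xs[1] = 5+3 = 8 → [3, 8, 8, 1, 9, 9]
j=2: xs[2] = 8+8 = 16 → [3, 8, 16, 1, 9, 9]
j=3: xs[3] = 1+16 = 17 → [3, 8, 16, 17, 9, 9]
j=4: xs[4] = 9+17 = 26 → [3, 8, 16, 17, 26, 9]
j=5: xs[5] = 9+26 = 35 → [3, 8, 16, 17, 26, 35]

35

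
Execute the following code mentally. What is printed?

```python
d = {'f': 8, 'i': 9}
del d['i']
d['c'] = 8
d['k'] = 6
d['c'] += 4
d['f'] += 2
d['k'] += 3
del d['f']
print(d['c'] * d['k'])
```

del 'i' → {'f': 8}
d['c'] = 8 → {'f': 8, 'c': 8}
d['k'] = 6 → {'f': 8, 'c': 8, 'k': 6}
d['c'] = 8+4 = 12 → {'f': 8, 'c': 12, 'k': 6}
d['f'] = 8+2 = 10 → {'f': 10, 'c': 12, 'k': 6}
d['k'] = 6+3 = 9 → {'f': 10, 'c': 12, 'k': 9}
del 'f' → {'c': 12, 'k': 9}
d['c']*d['k'] = 12*9 = 108

108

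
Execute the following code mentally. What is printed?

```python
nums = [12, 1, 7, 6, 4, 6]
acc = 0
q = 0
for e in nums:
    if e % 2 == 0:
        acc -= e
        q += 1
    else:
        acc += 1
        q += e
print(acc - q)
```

e=12: even, acc = 0-12 = -12; q=1
e=1: not even, acc = (-12)+1 = -11; q=2
e=7: not even, acc = (-11)+1 = -10; q=9
e=6: even, acc = (-10)-6 = -16; q=10
e=4: even, acc = (-16)-4 = -20; q=11
e=6: even, acc = (-20)-6 = -26; q=12
acc-q = (-26)-12 = -38

-38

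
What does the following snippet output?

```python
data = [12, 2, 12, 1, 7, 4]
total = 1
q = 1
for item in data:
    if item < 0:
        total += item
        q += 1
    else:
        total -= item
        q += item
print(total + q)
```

item=12: not <0, total = 1-12 = -11; q=13
item=2: not <0, total = (-11)-2 = -13; q=15
item=12: not <0, total = (-13)-12 = -25; q=27
item=1: not <0, total = (-25)-1 = -26; q=28
item=7: not <0, total = (-26)-7 = -33; q=35
item=4: not <0, total = (-33)-4 = -37; q=39
total+q = (-37)+39 = 2

2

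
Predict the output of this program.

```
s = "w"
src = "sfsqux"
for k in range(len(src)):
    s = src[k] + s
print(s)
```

k=0: prepend 's' → 'sw'
k=1: prepend 'f' → 'fsw'
k=2: prepend 's' → 'sfsw'
k=3: prepend 'q' → 'qsfsw'
k=4: prepend 'u' → 'uqsfsw'
k=5: prepend 'x' → 'xuqsfsw'

xuqsfsw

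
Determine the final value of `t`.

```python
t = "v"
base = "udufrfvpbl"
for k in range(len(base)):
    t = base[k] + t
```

'lbpvfrfuduv'

k=0: prepend 'u' → 'uv'
k=1: prepend 'd' → 'duv'
k=2: prepend 'u' → 'uduv'
k=3: prepend 'f' → 'fuduv'
k=4: prepend 'r' → 'rfuduv'
k=5: prepend 'f' → 'frfuduv'
k=6: prepend 'v' → 'vfrfuduv'
k=7: prepend 'p' → 'pvfrfuduv'
k=8: prepend 'b' → 'bpvfrfuduv'
k=9: prepend 'l' → 'lbpvfrfuduv'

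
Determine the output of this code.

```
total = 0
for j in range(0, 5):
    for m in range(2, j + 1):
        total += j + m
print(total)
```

j=2,m=2: total = 0+4 = 4
j=3,m=2: total = 4+5 = 9
j=3,m=3: total = 9+6 = 15
j=4,m=2: total = 15+6 = 21
j=4,m=3: total = 21+7 = 28
j=4,m=4: total = 28+8 = 36

36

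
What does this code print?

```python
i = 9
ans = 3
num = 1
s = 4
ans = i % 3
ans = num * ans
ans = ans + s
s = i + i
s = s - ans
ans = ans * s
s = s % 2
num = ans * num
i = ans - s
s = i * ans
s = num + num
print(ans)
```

ans = 9%3 = 0
ans = 1*0 = 0
ans = 0+4 = 4
s = 9+9 = 18
s = 18-4 = 14
ans = 4*14 = 56
s = 14%2 = 0
num = 56*1 = 56
i = 56-0 = 56
s = 56*56 = 3136
s = 56+56 = 112

56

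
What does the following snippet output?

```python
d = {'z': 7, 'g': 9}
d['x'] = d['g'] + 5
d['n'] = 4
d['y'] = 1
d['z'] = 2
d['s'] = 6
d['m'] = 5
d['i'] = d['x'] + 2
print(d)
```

{'z': 2, 'g': 9, 'x': 14, 'n': 4, 'y': 1, 's': 6, 'm': 5, 'i': 16}

d['x'] = d['g']+5 = 14 → {'z': 7, 'g': 9, 'x': 14}
d['n'] = 4 → {'z': 7, 'g': 9, 'x': 14, 'n': 4}
d['y'] = 1 → {'z': 7, 'g': 9, 'x': 14, 'n': 4, 'y': 1}
d['z'] = 2 → {'z': 2, 'g': 9, 'x': 14, 'n': 4, 'y': 1}
d['s'] = 6 → {'z': 2, 'g': 9, 'x': 14, 'n': 4, 'y': 1, 's': 6}
d['m'] = 5 → {'z': 2, 'g': 9, 'x': 14, 'n': 4, 'y': 1, 's': 6, 'm': 5}
d['i'] = d['x']+2 = 16 → {'z': 2, 'g': 9, 'x': 14, 'n': 4, 'y': 1, 's': 6, 'm': 5, 'i': 16}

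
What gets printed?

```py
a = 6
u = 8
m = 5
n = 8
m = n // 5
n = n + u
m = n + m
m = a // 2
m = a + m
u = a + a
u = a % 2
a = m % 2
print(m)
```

m = 8//5 = 1
n = 8+8 = 16
m = 16+1 = 17
m = 6//2 = 3
m = 6+3 = 9
u = 6+6 = 12
u = 6%2 = 0
a = 9%2 = 1

9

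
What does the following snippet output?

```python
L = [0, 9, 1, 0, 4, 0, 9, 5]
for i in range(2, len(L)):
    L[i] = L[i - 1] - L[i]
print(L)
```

[0, 9, 8, 8, 4, 4, -5, -10]

i=2: L[2] = 9-1 = 8 → [0, 9, 8, 0, 4, 0, 9, 5]
i=3: L[3] = 8-0 = 8 → [0, 9, 8, 8, 4, 0, 9, 5]
i=4: L[4] = 8-4 = 4 → [0, 9, 8, 8, 4, 0, 9, 5]
i=5: L[5] = 4-0 = 4 → [0, 9, 8, 8, 4, 4, 9, 5]
i=6: L[6] = 4-9 = -5 → [0, 9, 8, 8, 4, 4, -5, 5]
i=7: L[7] = (-5)-5 = -10 → [0, 9, 8, 8, 4, 4, -5, -10]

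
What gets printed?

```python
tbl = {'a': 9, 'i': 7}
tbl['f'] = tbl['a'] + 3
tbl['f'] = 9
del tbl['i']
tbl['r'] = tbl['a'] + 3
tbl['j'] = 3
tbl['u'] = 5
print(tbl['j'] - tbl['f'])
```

tbl['f'] = tbl['a']+3 = 12 → {'a': 9, 'i': 7, 'f': 12}
tbl['f'] = 9 → {'a': 9, 'i': 7, 'f': 9}
del 'i' → {'a': 9, 'f': 9}
tbl['r'] = tbl['a']+3 = 12 → {'a': 9, 'f': 9, 'r': 12}
tbl['j'] = 3 → {'a': 9, 'f': 9, 'r': 12, 'j': 3}
tbl['u'] = 5 → {'a': 9, 'f': 9, 'r': 12, 'j': 3, 'u': 5}
tbl['j']-tbl['f'] = 3-9 = -6

-6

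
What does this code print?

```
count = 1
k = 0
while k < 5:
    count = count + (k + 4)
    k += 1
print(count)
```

31

k=0: count = 1+4 = 5
k=1: count = 5+5 = 10
k=2: count = 10+6 = 16
k=3: count = 16+7 = 23
k=4: count = 23+8 = 31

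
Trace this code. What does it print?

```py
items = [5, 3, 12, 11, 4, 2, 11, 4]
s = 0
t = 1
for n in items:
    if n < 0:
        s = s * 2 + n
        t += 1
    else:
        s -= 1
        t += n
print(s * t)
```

n=5: not <0, s = 0-1 = -1; t=6
n=3: not <0, s = (-1)-1 = -2; t=9
n=12: not <0, s = (-2)-1 = -3; t=21
n=11: not <0, s = (-3)-1 = -4; t=32
n=4: not <0, s = (-4)-1 = -5; t=36
n=2: not <0, s = (-5)-1 = -6; t=38
n=11: not <0, s = (-6)-1 = -7; t=49
n=4: not <0, s = (-7)-1 = -8; t=53
s*t = (-8)*53 = -424

-424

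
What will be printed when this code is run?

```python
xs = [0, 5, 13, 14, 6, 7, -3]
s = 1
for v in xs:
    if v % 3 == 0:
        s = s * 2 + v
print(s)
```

17

v=0: %3==0, s = 1*2+0 = 2
v=5: not %3==0
v=13: not %3==0
v=14: not %3==0
v=6: %3==0, s = 2*2+6 = 10
v=7: not %3==0
v=-3: %3==0, s = 10*2+(-3) = 17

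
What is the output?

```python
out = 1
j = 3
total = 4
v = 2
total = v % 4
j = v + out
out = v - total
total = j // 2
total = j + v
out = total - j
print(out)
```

total = 2%4 = 2
j = 2+1 = 3
out = 2-2 = 0
total = 3//2 = 1
total = 3+2 = 5
out = 5-3 = 2

2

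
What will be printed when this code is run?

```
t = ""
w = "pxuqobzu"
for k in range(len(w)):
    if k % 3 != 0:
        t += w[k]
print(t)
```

k=0: skip
k=1: add 'x' → 'x'
k=2: add 'u' → 'xu'
k=3: skip
k=4: add 'o' → 'xuo'
k=5: add 'b' → 'xuob'
k=6: skip
k=7: add 'u' → 'xuobu'

xuobu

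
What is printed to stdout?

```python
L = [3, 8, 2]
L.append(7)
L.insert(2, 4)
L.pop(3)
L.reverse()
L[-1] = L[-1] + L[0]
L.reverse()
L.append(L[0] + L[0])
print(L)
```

append 7 → [3, 8, 2, 7]
insert 4 at 2 → [3, 8, 4, 2, 7]
pop(3) removes 2 → [3, 8, 4, 7]
reverse → [7, 4, 8, 3]
L[-1] = L[-1]+L[0] = 3+7 = 10 → [7, 4, 8, 10]
reverse → [10, 8, 4, 7]
append L[0]+L[0] = 10+10 = 20 → [10, 8, 4, 7, 20]

[10, 8, 4, 7, 20]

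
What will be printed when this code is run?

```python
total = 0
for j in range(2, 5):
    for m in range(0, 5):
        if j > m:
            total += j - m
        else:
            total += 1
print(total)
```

25

j=2,m=0: 2>0, total = 0+2 = 2
j=2,m=1: 2>1, total = 2+1 = 3
j=2,m=2: not 2>2, total = 3+1 = 4
j=2,m=3: not 2>3, total = 4+1 = 5
j=2,m=4: not 2>4, total = 5+1 = 6
j=3,m=0: 3>0, total = 6+3 = 9
j=3,m=1: 3>1, total = 9+2 = 11
j=3,m=2: 3>2, total = 11+1 = 12
j=3,m=3: not 3>3, total = 12+1 = 13
j=3,m=4: not 3>4, total = 13+1 = 14
j=4,m=0: 4>0, total = 14+4 = 18
j=4,m=1: 4>1, total = 18+3 = 21
j=4,m=2: 4>2, total = 21+2 = 23
j=4,m=3: 4>3, total = 23+1 = 24
j=4,m=4: not 4>4, total = 24+1 = 25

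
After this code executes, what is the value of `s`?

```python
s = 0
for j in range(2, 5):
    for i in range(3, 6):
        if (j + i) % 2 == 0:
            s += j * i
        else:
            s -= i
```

j=2,i=3: odd sum, s = 0-3 = -3
j=2,i=4: even sum, s = (-3)+8 = 5
j=2,i=5: odd sum, s = 5-5 = 0
j=3,i=3: even sum, s = 0+9 = 9
j=3,i=4: odd sum, s = 9-4 = 5
j=3,i=5: even sum, s = 5+15 = 20
j=4,i=3: odd sum, s = 20-3 = 17
j=4,i=4: even sum, s = 17+16 = 33
j=4,i=5: odd sum, s = 33-5 = 28

28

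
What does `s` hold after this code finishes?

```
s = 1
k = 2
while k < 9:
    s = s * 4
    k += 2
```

k=2: s = 1*4 = 4
k=4: s = 4*4 = 16
k=6: s = 16*4 = 64
k=8: s = 64*4 = 256

256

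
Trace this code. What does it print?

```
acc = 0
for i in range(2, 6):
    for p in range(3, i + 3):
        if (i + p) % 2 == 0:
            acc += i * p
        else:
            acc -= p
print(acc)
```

122

i=2,p=3: odd sum, acc = 0-3 = -3
i=2,p=4: even sum, acc = (-3)+8 = 5
i=3,p=3: even sum, acc = 5+9 = 14
i=3,p=4: odd sum, acc = 14-4 = 10
i=3,p=5: even sum, acc = 10+15 = 25
i=4,p=3: odd sum, acc = 25-3 = 22
i=4,p=4: even sum, acc = 22+16 = 38
i=4,p=5: odd sum, acc = 38-5 = 33
i=4,p=6: even sum, acc = 33+24 = 57
i=5,p=3: even sum, acc = 57+15 = 72
i=5,p=4: odd sum, acc = 72-4 = 68
i=5,p=5: even sum, acc = 68+25 = 93
i=5,p=6: odd sum, acc = 93-6 = 87
i=5,p=7: even sum, acc = 87+35 = 122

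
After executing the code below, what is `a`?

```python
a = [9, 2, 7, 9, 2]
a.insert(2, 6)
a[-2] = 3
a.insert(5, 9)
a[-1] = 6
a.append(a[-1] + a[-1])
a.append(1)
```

insert 6 at 2 → [9, 2, 6, 7, 9, 2]
a[-2] = 3 → [9, 2, 6, 7, 3, 2]
insert 9 at 5 → [9, 2, 6, 7, 3, 9, 2]
a[-1] = 6 → [9, 2, 6, 7, 3, 9, 6]
append a[-1]+a[-1] = 6+6 = 12 → [9, 2, 6, 7, 3, 9, 6, 12]
append 1 → [9, 2, 6, 7, 3, 9, 6, 12, 1]

[9, 2, 6, 7, 3, 9, 6, 12, 1]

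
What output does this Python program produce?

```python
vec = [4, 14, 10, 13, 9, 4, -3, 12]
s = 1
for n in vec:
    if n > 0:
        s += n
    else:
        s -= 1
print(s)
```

n=4: >0, s = 1+4 = 5
n=14: >0, s = 5+14 = 19
n=10: >0, s = 19+10 = 29
n=13: >0, s = 29+13 = 42
n=9: >0, s = 42+9 = 51
n=4: >0, s = 51+4 = 55
n=-3: not >0, s = 55-1 = 54
n=12: >0, s = 54+12 = 66

66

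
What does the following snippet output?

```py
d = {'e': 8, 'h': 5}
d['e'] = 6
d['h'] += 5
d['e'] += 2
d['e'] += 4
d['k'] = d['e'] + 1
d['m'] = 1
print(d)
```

d['e'] = 6 → {'e': 6, 'h': 5}
d['h'] = 5+5 = 10 → {'e': 6, 'h': 10}
d['e'] = 6+2 = 8 → {'e': 8, 'h': 10}
d['e'] = 8+4 = 12 → {'e': 12, 'h': 10}
d['k'] = d['e']+1 = 13 → {'e': 12, 'h': 10, 'k': 13}
d['m'] = 1 → {'e': 12, 'h': 10, 'k': 13, 'm': 1}

{'e': 12, 'h': 10, 'k': 13, 'm': 1}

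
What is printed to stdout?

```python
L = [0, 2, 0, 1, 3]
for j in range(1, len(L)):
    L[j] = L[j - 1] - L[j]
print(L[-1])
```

j=1: L[1] = 0-2 = -2 → [0, -2, 0, 1, 3]
j=2: L[2] = (-2)-0 = -2 → [0, -2, -2, 1, 3]
j=3: L[3] = (-2)-1 = -3 → [0, -2, -2, -3, 3]
j=4: L[4] = (-3)-3 = -6 → [0, -2, -2, -3, -6]

-6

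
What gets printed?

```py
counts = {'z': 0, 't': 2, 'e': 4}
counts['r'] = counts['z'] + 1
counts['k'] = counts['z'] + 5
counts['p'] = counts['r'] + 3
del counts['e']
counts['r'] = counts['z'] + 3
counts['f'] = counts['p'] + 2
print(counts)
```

{'z': 0, 't': 2, 'r': 3, 'k': 5, 'p': 4, 'f': 6}

counts['r'] = counts['z']+1 = 1 → {'z': 0, 't': 2, 'e': 4, 'r': 1}
counts['k'] = counts['z']+5 = 5 → {'z': 0, 't': 2, 'e': 4, 'r': 1, 'k': 5}
counts['p'] = counts['r']+3 = 4 → {'z': 0, 't': 2, 'e': 4, 'r': 1, 'k': 5, 'p': 4}
del 'e' → {'z': 0, 't': 2, 'r': 1, 'k': 5, 'p': 4}
counts['r'] = counts['z']+3 = 3 → {'z': 0, 't': 2, 'r': 3, 'k': 5, 'p': 4}
counts['f'] = counts['p']+2 = 6 → {'z': 0, 't': 2, 'r': 3, 'k': 5, 'p': 4, 'f': 6}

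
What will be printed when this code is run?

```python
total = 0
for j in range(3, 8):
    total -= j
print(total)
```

j=3: total = 0-3 = -3
j=4: total = (-3)-4 = -7
j=5: total = (-7)-5 = -12
j=6: total = (-12)-6 = -18
j=7: total = (-18)-7 = -25

-25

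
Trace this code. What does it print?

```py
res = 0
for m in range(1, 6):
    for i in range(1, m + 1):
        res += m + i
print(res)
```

m=1,i=1: res = 0+2 = 2
m=2,i=1: res = 2+3 = 5
m=2,i=2: res = 5+4 = 9
m=3,i=1: res = 9+4 = 13
m=3,i=2: res = 13+5 = 18
m=3,i=3: res = 18+6 = 24
m=4,i=1: res = 24+5 = 29
m=4,i=2: res = 29+6 = 35
m=4,i=3: res = 35+7 = 42
m=4,i=4: res = 42+8 = 50
m=5,i=1: res = 50+6 = 56
m=5,i=2: res = 56+7 = 63
m=5,i=3: res = 63+8 = 71
m=5,i=4: res = 71+9 = 80
m=5,i=5: res = 80+10 = 90

90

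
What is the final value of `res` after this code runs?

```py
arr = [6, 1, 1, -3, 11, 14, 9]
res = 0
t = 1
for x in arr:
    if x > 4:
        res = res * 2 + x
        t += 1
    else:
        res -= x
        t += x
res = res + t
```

141

x=6: >4, res = 0*2+6 = 6; t=2
x=1: not >4, res = 6-1 = 5; t=3
x=1: not >4, res = 5-1 = 4; t=4
x=-3: not >4, res = 4-(-3) = 7; t=1
x=11: >4, res = 7*2+11 = 25; t=2
x=14: >4, res = 25*2+14 = 64; t=3
x=9: >4, res = 64*2+9 = 137; t=4
res+t = 137+4 = 141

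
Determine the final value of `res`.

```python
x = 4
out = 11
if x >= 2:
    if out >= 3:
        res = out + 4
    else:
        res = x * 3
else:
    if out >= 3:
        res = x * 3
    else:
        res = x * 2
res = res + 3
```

18

x=4, out=11
x >= 2 is True; out >= 3 is True
→ res = out + 4 = 15
res = 15+3 = 18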